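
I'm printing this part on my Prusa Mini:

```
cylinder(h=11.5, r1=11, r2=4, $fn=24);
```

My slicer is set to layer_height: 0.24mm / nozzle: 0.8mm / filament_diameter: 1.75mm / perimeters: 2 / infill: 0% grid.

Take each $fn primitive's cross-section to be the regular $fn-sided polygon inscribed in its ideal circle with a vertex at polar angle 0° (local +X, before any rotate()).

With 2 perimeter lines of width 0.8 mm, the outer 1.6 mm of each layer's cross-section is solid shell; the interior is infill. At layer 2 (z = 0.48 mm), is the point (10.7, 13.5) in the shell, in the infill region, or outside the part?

outside

At z = 0.48 mm: the cone: at t=0.042 of its height the radius interpolates to r₁+(r₂−r₁)t = 10.708, giving a regular 24-gon of that circumradius. Overall, the cross-section is a single solid region. The nearest boundary edge runs (7.57, 7.57)→(5.35, 9.27); distance from the point to it = 6.61 mm. The point is not inside any of the regions above, so it lies outside the cross-section (6.61 mm from the nearest boundary).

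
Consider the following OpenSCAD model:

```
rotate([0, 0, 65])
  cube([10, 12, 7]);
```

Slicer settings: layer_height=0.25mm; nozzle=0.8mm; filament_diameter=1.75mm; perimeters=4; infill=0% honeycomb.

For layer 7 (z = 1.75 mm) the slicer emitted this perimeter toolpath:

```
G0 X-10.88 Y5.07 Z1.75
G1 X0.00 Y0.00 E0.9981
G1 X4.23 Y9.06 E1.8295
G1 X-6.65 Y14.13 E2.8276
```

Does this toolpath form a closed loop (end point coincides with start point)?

Start point (G0): (-10.88, 5.07). End point (last G1): the path does not return to the start — open.

no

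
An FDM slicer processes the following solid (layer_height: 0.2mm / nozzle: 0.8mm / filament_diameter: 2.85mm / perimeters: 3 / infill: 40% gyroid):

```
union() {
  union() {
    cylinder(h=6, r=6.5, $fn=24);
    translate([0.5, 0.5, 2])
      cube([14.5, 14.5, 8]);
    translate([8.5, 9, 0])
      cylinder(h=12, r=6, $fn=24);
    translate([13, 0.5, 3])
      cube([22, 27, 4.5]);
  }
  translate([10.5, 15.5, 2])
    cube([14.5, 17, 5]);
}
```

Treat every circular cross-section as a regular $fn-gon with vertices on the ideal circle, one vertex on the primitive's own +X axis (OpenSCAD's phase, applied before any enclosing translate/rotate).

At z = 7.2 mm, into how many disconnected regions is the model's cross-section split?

At z = 7.2 mm: the cylinder does not reach this height (z outside [0, 6]); the 14.5×14.5 cube at (0.5, 0.5) contributes its full rectangle; the r=6 cylinder at (8.5, 9) gives a regular 24-gon of circumradius 6 (constant along its height); the cube at (13, 0.5) (footprint 22×27) is included at this height; Merging all regions: the regions partially overlap (shared area 140.81 mm²), so overlapping operands fuse into one piece — 1 connected region; the cube at (10.5, 15.5) does not reach this height (z outside [2, 7]); Combining (union): only the result so far is present, so the union is just that shape — 1 connected region. The result has 1 disconnected region.

1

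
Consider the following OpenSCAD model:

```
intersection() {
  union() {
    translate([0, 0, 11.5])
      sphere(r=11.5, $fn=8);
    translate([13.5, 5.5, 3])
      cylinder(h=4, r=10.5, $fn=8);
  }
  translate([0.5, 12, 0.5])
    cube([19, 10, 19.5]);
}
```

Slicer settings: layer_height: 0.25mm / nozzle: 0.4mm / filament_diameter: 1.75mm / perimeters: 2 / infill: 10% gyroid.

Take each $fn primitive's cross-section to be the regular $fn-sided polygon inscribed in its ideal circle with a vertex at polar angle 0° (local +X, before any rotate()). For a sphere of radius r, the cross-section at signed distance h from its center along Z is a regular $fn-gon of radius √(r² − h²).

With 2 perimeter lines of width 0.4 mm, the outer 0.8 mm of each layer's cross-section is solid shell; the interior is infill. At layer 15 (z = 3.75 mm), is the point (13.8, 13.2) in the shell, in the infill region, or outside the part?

At z = 3.75 mm: the r=11.5 sphere contributes a regular 8-gon of circumradius √(11.5²−7.75²) = 8.496; the cylinder at (13.5, 5.5): section is a regular 8-gon, circumradius r=10.5; Taking the union: the regions partially overlap (shared area 25.74 mm²), so overlapping operands fuse into one piece — 1 connected region; the cube at (0.5, 12) is present — its section is the full 19×10 rectangle; After intersecting: the 19×10 cube at (0.5, 12) partially overlaps that combined region; clipping to the common part keeps 35.00 mm² — 1 connected region. Overall, the cross-section is a single solid region. The nearest boundary edge runs (19.50, 12.00)→(5.69, 12.00); distance from the point to it = 1.20 mm. The point is inside the cross-section and 1.20 mm from the nearest boundary — more than the 0.8 mm shell width (2 × 0.4), so it's in the infill interior.

infill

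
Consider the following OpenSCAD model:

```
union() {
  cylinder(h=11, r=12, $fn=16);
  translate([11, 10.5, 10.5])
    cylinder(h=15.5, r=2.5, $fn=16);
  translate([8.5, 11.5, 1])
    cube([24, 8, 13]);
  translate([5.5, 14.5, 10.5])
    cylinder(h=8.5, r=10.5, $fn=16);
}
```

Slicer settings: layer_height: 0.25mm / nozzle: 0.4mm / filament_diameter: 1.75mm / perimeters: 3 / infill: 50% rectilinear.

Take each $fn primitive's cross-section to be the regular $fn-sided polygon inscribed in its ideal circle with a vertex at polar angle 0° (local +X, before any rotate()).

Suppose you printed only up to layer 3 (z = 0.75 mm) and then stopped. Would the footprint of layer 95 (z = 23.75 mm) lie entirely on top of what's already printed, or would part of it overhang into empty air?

Compare the two slices. At z = 0.75: the r=12 cylinder gives a regular 16-gon of circumradius 12 (constant along its height) (area = (16/2)·12.000²·sin(360°/16) = 440.85 mm²); the cylinder at (11, 10.5) does not reach this height (z outside [10.5, 26]); the cube at (8.5, 11.5) is not intersected at this z (z outside [1, 14]); the cylinder at (5.5, 14.5) is absent (z outside [10.5, 19]); Merging all regions: only the r=12 cylinder is present, so the union is just that shape — area = 440.85 mm². At z = 23.75: the cylinder is not intersected at this z (z outside [0, 11]); the r=2.5 cylinder at (11, 10.5) contributes a regular 16-gon of circumradius 2.5 (area = (16/2)·2.500²·sin(360°/16) = 19.13 mm²); the cube at (8.5, 11.5) is absent (z outside [1, 14]); the cylinder at (5.5, 14.5) is not intersected at this z (z outside [10.5, 19]); Taking the union: only the r=2.5 cylinder at (11, 10.5) is present, so the union is just that shape — area = 19.13 mm². Checking containment: at z = 23.75 the cross-section extends beyond the z = 0.75 cross-section by about 19.13 mm².

part overhangs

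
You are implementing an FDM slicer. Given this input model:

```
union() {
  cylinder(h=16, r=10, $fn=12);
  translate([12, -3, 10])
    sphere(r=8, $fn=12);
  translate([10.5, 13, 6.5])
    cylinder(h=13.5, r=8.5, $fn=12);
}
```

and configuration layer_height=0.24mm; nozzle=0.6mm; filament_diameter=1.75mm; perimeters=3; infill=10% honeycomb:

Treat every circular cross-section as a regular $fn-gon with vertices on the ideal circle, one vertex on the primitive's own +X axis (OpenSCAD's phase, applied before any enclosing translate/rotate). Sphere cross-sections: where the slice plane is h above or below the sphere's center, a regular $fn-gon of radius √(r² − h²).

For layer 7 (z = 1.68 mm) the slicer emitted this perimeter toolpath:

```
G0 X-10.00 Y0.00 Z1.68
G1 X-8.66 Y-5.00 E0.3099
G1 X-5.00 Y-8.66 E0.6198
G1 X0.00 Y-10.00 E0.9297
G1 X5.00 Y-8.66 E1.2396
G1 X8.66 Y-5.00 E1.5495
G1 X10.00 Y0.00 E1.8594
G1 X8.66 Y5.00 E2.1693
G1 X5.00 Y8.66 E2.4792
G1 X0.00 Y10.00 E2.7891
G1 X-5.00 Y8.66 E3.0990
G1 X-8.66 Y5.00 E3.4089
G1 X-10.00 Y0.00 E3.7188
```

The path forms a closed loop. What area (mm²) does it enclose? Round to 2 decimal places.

299.99 mm²

Apply the shoelace formula to the sequence of (X, Y) vertices; enclosed area = 299.99 mm².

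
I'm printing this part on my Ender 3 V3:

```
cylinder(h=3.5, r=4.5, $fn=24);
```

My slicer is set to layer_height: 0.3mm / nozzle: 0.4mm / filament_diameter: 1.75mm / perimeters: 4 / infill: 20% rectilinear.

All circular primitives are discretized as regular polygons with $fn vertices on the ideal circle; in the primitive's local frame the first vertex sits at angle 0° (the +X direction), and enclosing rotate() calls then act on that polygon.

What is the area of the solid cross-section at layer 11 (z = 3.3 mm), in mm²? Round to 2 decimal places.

62.89 mm²

At z = 3.3 mm: the cylinder: section is a regular 24-gon, circumradius r=4.5 (area = (24/2)·4.500²·sin(360°/24) = 62.89 mm²). Overall, the cross-section is a single solid region. Net area = 62.89 mm².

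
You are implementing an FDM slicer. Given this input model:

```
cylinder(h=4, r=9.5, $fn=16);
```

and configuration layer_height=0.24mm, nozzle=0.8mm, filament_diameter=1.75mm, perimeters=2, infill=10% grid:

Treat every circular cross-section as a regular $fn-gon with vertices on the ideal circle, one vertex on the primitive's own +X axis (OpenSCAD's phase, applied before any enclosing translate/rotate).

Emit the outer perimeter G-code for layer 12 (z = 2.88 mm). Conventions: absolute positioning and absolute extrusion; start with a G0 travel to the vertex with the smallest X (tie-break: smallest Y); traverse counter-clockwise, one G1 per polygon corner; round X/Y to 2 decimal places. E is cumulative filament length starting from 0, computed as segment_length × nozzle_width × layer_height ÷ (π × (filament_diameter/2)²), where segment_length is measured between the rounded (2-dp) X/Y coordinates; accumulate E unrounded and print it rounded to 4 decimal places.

At z = 2.88 mm: the r=9.5 cylinder gives a regular 16-gon of circumradius 9.5 (constant along its height). The outline is a single polygon with 16 vertices. Extrusion per mm of travel: 0.8 × 0.24 / (π × 0.875²) = 0.079824. Accumulating E over each segment gives final E = 4.7358.

G0 X-9.50 Y0.00 Z2.88
G1 X-8.78 Y-3.64 E0.2962
G1 X-6.72 Y-6.72 E0.5920
G1 X-3.64 Y-8.78 E0.8878
G1 X0.00 Y-9.50 E1.1839
G1 X3.64 Y-8.78 E1.4801
G1 X6.72 Y-6.72 E1.7759
G1 X8.78 Y-3.64 E2.0717
G1 X9.50 Y0.00 E2.3679
G1 X8.78 Y3.64 E2.6641
G1 X6.72 Y6.72 E2.9599
G1 X3.64 Y8.78 E3.2556
G1 X0.00 Y9.50 E3.5518
G1 X-3.64 Y8.78 E3.8480
G1 X-6.72 Y6.72 E4.1438
G1 X-8.78 Y3.64 E4.4396
G1 X-9.50 Y0.00 E4.7358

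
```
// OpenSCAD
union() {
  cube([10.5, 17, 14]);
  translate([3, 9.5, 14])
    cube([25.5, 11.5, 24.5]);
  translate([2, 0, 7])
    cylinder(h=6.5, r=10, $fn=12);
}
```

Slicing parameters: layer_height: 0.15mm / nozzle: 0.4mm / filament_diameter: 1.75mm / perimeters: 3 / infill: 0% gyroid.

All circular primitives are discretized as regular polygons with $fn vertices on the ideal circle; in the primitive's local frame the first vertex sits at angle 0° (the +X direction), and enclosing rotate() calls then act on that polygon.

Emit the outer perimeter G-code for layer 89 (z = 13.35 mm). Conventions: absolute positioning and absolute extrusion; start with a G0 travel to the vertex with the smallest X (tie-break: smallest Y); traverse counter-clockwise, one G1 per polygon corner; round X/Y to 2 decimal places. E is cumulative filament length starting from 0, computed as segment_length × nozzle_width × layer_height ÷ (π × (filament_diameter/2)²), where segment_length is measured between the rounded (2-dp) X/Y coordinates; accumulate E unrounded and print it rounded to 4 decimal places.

At z = 13.35 mm: the 10.5×17 cube contributes its full rectangle; the cube at (3, 9.5) is absent (z outside [14, 38.5]); the r=10 cylinder at (2, 0) contributes a regular 12-gon of circumradius 10; Taking the union: the regions partially overlap (shared area 90.30 mm²), so overlapping operands fuse into one piece — 1 connected region. The outline is a single polygon with 14 vertices. Extrusion per mm of travel: 0.4 × 0.15 / (π × 0.875²) = 0.024945. Accumulating E over each segment gives final E = 1.9906.

G0 X-8.00 Y0.00 Z13.35
G1 X-6.66 Y-5.00 E0.1291
G1 X-3.00 Y-8.66 E0.2582
G1 X2.00 Y-10.00 E0.3874
G1 X7.00 Y-8.66 E0.5165
G1 X10.66 Y-5.00 E0.6456
G1 X12.00 Y0.00 E0.7747
G1 X10.66 Y5.00 E0.9039
G1 X10.50 Y5.16 E0.9095
G1 X10.50 Y17.00 E1.2049
G1 X0.00 Y17.00 E1.4668
G1 X0.00 Y9.46 E1.6549
G1 X-3.00 Y8.66 E1.7323
G1 X-6.66 Y5.00 E1.8614
G1 X-8.00 Y0.00 E1.9906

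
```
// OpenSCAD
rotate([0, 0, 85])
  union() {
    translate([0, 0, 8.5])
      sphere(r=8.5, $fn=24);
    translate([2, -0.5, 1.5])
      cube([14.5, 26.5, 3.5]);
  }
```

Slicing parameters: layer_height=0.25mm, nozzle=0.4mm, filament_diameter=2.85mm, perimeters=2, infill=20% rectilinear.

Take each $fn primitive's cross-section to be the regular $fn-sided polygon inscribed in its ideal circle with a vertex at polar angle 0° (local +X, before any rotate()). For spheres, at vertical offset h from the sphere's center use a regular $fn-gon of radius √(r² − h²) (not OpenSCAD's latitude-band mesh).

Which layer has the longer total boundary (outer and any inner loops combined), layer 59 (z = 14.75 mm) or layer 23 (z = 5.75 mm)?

Layer 59 (z = 14.75): the r=8.5 sphere contributes a regular 24-gon of circumradius √(8.5²−6.25²) = 5.761 (perimeter = 2·24·5.761·sin(180°/24) = 36.09 mm); the cube at (2, -0.5) does not reach this height (z outside [1.5, 5]); Taking the union: only the r=8.5 sphere is present, so the union is just that shape — boundary = 36.09 mm; (whole slice rotated 85° about Z — lengths, areas and connectivity unchanged). So its perimeter = 36.09 mm. Layer 23 (z = 5.75): the r=8.5 sphere slices to a regular 24-gon of circumradius 8.043 (√(r²−h²) with h=2.75 from center) (perimeter = 2·24·8.043·sin(180°/24) = 50.39 mm); the cube at (2, -0.5) is not intersected at this z (z outside [1.5, 5]); Merging all regions: only the r=8.5 sphere is present, so the union is just that shape — boundary = 50.39 mm; (whole slice rotated 85° about Z — lengths, areas and connectivity unchanged). So its perimeter = 50.39 mm. Layer 23 is larger (50.39 vs 36.09 mm).

layer 23 (z = 5.75 mm)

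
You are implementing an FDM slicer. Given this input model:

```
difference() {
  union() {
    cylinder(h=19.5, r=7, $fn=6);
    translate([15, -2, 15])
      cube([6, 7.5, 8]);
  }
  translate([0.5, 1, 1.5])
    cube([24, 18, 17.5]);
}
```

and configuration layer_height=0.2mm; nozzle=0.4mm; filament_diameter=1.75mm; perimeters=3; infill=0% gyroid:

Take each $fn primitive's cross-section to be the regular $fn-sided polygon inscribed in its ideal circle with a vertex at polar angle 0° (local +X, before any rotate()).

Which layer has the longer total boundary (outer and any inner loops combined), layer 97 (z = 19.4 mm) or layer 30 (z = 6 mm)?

layer 97 (z = 19.4 mm)

Layer 97 (z = 19.4): the cylinder: section is a regular 6-gon, circumradius r=7 (perimeter = 2·6·7.000·sin(180°/6) = 42.00 mm); the cube at (15, -2) (footprint 6×7.5) is included at this height (perimeter 27.00 mm); Merging all regions: the 2 present regions are separate (no shared area or edge), so areas and boundary lengths simply add and each stays a separate island — boundary = 69.00 mm; the cube at (0.5, 1) is absent (z outside [1.5, 19]); Taking the first minus the rest: none of the subtracted shapes is present at this height, so the result so far is unchanged — boundary = 69.00 mm. So its perimeter = 69.00 mm. Layer 30 (z = 6): the r=7 cylinder contributes a regular 6-gon of circumradius 7 (perimeter = 2·6·7.000·sin(180°/6) = 42.00 mm); the cube at (15, -2) does not reach this height (z outside [15, 23]); Merging all regions: only the r=7 cylinder is present, so the union is just that shape — boundary = 42.00 mm; the cube at (0.5, 1) is present — its section is the full 24×18 rectangle (perimeter 84.00 mm); Subtracting the remaining from the first: starting from the result so far, the 24×18 cube at (0.5, 1) partially overlaps it — only the 22.58 mm² overlap (of its 432.00 mm²) is removed, clipping the outline — boundary = 44.14 mm. So its perimeter = 44.14 mm. Layer 97 is larger (69.00 vs 44.14 mm).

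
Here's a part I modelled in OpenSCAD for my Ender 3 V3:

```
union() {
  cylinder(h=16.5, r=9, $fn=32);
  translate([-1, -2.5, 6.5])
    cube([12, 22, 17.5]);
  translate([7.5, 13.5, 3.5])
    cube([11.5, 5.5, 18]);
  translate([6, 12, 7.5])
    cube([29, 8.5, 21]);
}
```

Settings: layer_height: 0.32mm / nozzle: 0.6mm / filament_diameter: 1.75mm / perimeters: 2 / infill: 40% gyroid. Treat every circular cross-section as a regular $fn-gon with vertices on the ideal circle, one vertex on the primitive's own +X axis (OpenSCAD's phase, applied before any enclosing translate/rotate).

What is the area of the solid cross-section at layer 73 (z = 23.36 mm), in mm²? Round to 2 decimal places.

At z = 23.36 mm: the cylinder is absent (z outside [0, 16.5]); the 12×22 cube at (-1, -2.5) contributes its full rectangle (area 264.00 mm²); the cube at (7.5, 13.5) is absent (z outside [3.5, 21.5]); the cube at (6, 12) (footprint 29×8.5) is included at this height (area 246.50 mm²); Taking the union: the regions partially overlap — summed areas 510.50 mm² minus the doubly-counted overlap 37.50 mm² gives 473.00 mm² — area = 473.00 mm². Overall, the cross-section is a single solid region. Net area = 473.00 mm².

473.00 mm²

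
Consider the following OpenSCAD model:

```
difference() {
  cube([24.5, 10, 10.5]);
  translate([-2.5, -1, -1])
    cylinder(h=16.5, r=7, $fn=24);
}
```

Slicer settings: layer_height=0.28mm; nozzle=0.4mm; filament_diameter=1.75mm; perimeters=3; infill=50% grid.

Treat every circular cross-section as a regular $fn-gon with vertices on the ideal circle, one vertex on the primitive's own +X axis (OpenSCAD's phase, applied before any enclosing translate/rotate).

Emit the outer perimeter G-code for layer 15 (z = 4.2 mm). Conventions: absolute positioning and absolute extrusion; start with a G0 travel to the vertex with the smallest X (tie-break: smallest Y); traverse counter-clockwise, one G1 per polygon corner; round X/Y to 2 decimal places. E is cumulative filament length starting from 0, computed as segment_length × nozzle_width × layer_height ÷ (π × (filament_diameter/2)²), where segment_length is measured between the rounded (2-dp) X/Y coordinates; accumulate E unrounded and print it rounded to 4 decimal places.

At z = 4.2 mm: the cube (footprint 24.5×10) is included at this height; the r=7 cylinder at (-2.5, -1) gives a regular 24-gon of circumradius 7 (constant along its height); Subtracting the remaining from the first: starting from the 24.5×10 cube, the r=7 cylinder at (-2.5, -1) partially overlaps it — only the 16.59 mm² overlap (of its 152.19 mm²) is removed, clipping the outline — 1 connected region. The outline is a single polygon with 9 vertices. Extrusion per mm of travel: 0.4 × 0.28 / (π × 0.875²) = 0.046564. Accumulating E over each segment gives final E = 3.0981.

G0 X0.00 Y5.48 Z4.20
G1 X1.00 Y5.06 E0.0505
G1 X2.45 Y3.95 E0.1355
G1 X3.56 Y2.50 E0.2206
G1 X4.26 Y0.81 E0.3057
G1 X4.37 Y0.00 E0.3438
G1 X24.50 Y0.00 E1.2811
G1 X24.50 Y10.00 E1.7468
G1 X0.00 Y10.00 E2.8876
G1 X0.00 Y5.48 E3.0981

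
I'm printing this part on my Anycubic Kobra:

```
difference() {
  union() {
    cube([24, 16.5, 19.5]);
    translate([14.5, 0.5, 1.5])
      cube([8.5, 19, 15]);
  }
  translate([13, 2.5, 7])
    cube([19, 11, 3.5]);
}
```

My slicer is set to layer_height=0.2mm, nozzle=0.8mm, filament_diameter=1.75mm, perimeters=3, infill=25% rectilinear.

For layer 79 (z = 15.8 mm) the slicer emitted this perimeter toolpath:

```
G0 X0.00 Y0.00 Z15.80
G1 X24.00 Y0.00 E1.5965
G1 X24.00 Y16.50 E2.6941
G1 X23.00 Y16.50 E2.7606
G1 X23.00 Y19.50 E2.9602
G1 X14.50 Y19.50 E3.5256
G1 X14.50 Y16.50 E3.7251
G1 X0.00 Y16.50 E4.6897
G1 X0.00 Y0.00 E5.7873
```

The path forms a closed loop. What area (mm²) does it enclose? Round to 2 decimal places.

421.50 mm²

Apply the shoelace formula to the sequence of (X, Y) vertices; enclosed area = 421.50 mm².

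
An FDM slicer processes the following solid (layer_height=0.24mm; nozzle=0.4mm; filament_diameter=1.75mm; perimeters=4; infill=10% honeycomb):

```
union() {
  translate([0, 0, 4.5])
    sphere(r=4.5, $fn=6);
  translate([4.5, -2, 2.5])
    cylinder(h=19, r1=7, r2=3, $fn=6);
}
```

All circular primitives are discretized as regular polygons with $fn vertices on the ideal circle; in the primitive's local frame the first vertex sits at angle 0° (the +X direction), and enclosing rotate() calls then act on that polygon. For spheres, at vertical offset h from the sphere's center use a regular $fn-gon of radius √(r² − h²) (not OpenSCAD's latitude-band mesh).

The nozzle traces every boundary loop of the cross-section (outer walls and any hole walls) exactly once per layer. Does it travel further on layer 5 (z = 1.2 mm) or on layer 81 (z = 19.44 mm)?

Layer 5 (z = 1.2): the r=4.5 sphere slices to a regular 6-gon of circumradius 3.059 (√(r²−h²) with h=3.3 from center) (perimeter = 2·6·3.059·sin(180°/6) = 18.36 mm); the cone at (4.5, -2) does not reach this height (z outside [2.5, 21.5]); Taking the union: only the r=4.5 sphere is present, so the union is just that shape — boundary = 18.36 mm. So its perimeter = 18.36 mm. Layer 81 (z = 19.44): the sphere is absent (|z−center|=14.940 > r=4.5); the cone at (4.5, -2) (r1=7→r2=3) has section circumradius 3.434 here — a regular 6-gon (perimeter = 2·6·3.434·sin(180°/6) = 20.60 mm); Merging all regions: only the cone at (4.5, -2) is present, so the union is just that shape — boundary = 20.60 mm. So its perimeter = 20.60 mm. Layer 81 is larger (20.60 vs 18.36 mm).

layer 81 (z = 19.44 mm)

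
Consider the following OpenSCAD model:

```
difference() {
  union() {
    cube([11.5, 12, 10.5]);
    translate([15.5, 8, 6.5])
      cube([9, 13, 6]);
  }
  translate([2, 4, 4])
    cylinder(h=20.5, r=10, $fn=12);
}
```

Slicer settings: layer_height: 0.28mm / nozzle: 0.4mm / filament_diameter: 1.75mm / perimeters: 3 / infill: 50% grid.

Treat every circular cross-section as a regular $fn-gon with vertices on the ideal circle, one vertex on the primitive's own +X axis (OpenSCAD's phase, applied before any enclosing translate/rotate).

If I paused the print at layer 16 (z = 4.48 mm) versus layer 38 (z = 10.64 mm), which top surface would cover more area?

Layer 16 (z = 4.48): the 11.5×12 cube contributes its full rectangle (area 138.00 mm²); the cube at (15.5, 8) is not intersected at this z (z outside [6.5, 12.5]); Combining (union): only the 11.5×12 cube is present, so the union is just that shape — area = 138.00 mm²; the r=10 cylinder at (2, 4) contributes a regular 12-gon of circumradius 10 (area = (12/2)·10.000²·sin(360°/12) = 300.00 mm²); Taking the first minus the rest: starting from that combined region (138.00 mm²), the r=10 cylinder at (2, 4) partially overlaps it — only the 129.05 mm² overlap (of its 300.00 mm²) is removed, clipping the outline — area = 8.95 mm². So its area = 8.95 mm². Layer 38 (z = 10.64): the cube does not reach this height (z outside [0, 10.5]); the cube at (15.5, 8) (footprint 9×13) is included at this height (area 117.00 mm²); Merging all regions: only the 9×13 cube at (15.5, 8) is present, so the union is just that shape — area = 117.00 mm²; the r=10 cylinder at (2, 4) contributes a regular 12-gon of circumradius 10 (area = (12/2)·10.000²·sin(360°/12) = 300.00 mm²); Taking the first minus the rest: starting from the result so far (117.00 mm²), the r=10 cylinder at (2, 4) misses the remaining region (no effect) — area = 117.00 mm². So its area = 117.00 mm². Layer 38 is larger (117.00 vs 8.95 mm²).

layer 38 (z = 10.64 mm)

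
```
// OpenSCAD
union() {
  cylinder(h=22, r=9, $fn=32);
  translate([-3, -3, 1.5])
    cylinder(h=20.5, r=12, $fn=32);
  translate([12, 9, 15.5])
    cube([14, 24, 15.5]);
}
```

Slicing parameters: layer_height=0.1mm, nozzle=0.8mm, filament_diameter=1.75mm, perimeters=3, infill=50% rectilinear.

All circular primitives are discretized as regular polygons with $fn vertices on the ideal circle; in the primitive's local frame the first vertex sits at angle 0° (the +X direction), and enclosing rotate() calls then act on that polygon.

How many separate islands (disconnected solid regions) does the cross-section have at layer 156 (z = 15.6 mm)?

2

At z = 15.6 mm: the r=9 cylinder gives a regular 32-gon of circumradius 9 (constant along its height); the r=12 cylinder at (-3, -3) gives a regular 32-gon of circumradius 12 (constant along its height); the 14×24 cube at (12, 9) contributes its full rectangle; Taking the union: the regions partially overlap (shared area 239.44 mm²), so overlapping operands fuse into one piece — 2 connected regions. Overall, the cross-section has 2 separate islands. Island count = 2.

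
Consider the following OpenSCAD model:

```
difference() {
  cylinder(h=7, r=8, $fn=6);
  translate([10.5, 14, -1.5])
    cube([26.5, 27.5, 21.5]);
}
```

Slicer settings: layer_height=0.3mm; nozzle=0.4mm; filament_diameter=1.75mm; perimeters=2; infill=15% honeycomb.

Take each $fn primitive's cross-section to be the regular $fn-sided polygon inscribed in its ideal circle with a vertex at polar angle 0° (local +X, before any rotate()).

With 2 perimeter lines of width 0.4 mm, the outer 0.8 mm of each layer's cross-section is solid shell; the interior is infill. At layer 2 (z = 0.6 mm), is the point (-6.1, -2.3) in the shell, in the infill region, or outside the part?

At z = 0.6 mm: the r=8 cylinder gives a regular 6-gon of circumradius 8 (constant along its height); the cube at (10.5, 14) is present — its section is the full 26.5×27.5 rectangle; After the difference (first − rest): starting from the r=8 cylinder, the 26.5×27.5 cube at (10.5, 14) misses the remaining region (no effect) — 1 connected region. Overall, the cross-section is a single solid region. The nearest boundary edge runs (-4.00, -6.93)→(-8.00, 0.00); distance from the point to it = 0.50 mm. The point is inside the cross-section, 0.50 mm from the nearest boundary — within the 0.8 mm shell band (2 × 0.4).

shell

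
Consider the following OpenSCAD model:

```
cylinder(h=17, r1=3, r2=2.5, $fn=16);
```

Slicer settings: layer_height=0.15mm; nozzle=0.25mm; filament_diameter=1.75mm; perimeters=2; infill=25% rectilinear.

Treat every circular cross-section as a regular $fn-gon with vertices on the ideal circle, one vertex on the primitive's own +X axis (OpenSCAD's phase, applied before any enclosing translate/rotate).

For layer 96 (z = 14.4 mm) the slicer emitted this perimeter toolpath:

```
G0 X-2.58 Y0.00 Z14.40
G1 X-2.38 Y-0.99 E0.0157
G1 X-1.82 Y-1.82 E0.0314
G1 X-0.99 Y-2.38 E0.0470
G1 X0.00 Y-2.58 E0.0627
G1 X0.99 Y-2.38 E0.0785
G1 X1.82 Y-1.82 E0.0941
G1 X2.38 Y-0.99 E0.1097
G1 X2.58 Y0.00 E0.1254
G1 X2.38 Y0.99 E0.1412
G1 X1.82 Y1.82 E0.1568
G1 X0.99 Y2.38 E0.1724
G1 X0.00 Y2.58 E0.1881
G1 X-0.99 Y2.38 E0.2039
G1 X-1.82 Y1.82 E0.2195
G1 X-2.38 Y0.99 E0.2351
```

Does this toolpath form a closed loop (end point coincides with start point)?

Start point (G0): (-2.58, 0.00). End point (last G1): the path does not return to the start — open.

no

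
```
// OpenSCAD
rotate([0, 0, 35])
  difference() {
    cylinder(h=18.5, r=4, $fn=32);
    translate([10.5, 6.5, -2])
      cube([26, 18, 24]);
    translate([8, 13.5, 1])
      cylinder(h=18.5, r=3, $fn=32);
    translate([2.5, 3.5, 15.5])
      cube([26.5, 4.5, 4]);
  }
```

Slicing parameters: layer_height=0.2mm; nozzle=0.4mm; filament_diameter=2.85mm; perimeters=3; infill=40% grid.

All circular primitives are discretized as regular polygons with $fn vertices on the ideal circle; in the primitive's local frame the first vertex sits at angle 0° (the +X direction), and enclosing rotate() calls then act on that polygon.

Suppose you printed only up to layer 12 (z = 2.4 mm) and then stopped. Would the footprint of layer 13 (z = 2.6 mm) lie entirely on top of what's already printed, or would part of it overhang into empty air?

Compare the two slices. At z = 2.4: the r=4 cylinder gives a regular 32-gon of circumradius 4 (constant along its height) (area = (32/2)·4.000²·sin(360°/32) = 49.94 mm²); the 26×18 cube at (10.5, 6.5) contributes its full rectangle (area 468.00 mm²); the r=3 cylinder at (8, 13.5) gives a regular 32-gon of circumradius 3 (constant along its height) (area = (32/2)·3.000²·sin(360°/32) = 28.09 mm²); the cube at (2.5, 3.5) does not reach this height (z outside [15.5, 19.5]); Subtracting the remaining from the first: starting from the r=4 cylinder (49.94 mm²), the 26×18 cube at (10.5, 6.5) misses the remaining region (no effect); the r=3 cylinder at (8, 13.5) misses the remaining region (no effect) — area = 49.94 mm²; (whole slice rotated 35° about Z — lengths, areas and connectivity unchanged). At z = 2.6: the r=4 cylinder gives a regular 32-gon of circumradius 4 (constant along its height) (area = (32/2)·4.000²·sin(360°/32) = 49.94 mm²); the cube at (10.5, 6.5) (footprint 26×18) is included at this height (area 468.00 mm²); the r=3 cylinder at (8, 13.5) gives a regular 32-gon of circumradius 3 (constant along its height) (area = (32/2)·3.000²·sin(360°/32) = 28.09 mm²); the cube at (2.5, 3.5) is absent (z outside [15.5, 19.5]); Taking the first minus the rest: starting from the r=4 cylinder (49.94 mm²), the 26×18 cube at (10.5, 6.5) misses the remaining region (no effect); the r=3 cylinder at (8, 13.5) misses the remaining region (no effect) — area = 49.94 mm²; (whole slice rotated 35° about Z — lengths, areas and connectivity unchanged). Checking containment: the cross-section at z = 2.6 is a subset of the cross-section at z = 2.4.

entirely on top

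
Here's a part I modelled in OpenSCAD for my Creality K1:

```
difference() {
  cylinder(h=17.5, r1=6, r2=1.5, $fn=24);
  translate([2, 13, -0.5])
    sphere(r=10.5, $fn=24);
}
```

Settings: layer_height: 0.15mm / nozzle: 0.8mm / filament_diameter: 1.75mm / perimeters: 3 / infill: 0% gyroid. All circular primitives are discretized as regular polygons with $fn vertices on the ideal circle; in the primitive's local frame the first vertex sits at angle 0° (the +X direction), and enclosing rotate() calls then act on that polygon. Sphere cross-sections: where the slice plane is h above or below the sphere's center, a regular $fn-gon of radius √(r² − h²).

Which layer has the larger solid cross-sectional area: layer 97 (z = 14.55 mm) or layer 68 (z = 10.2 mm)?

Layer 97 (z = 14.55): the cone (r1=6→r2=1.5) has section circumradius 2.259 here — a regular 24-gon (area = (24/2)·2.259²·sin(360°/24) = 15.84 mm²); the sphere at (2, 13) is absent (|z−center|=15.050 > r=10.5); After the difference (first − rest): none of the subtracted shapes is present at this height, so the cone is unchanged — area = 15.84 mm². So its area = 15.84 mm². Layer 68 (z = 10.2): the cone contributes a regular 24-gon of circumradius 3.377 (interpolated between r1=6 and r2=1.5 at t=0.583) (area = (24/2)·3.377²·sin(360°/24) = 35.42 mm²); the sphere at (2, 13) is not intersected at this z (|z−center|=10.700 > r=10.5); After the difference (first − rest): none of the subtracted shapes is present at this height, so the cone is unchanged — area = 35.42 mm². So its area = 35.42 mm². Layer 68 is larger (35.42 vs 15.84 mm²).

layer 68 (z = 10.2 mm)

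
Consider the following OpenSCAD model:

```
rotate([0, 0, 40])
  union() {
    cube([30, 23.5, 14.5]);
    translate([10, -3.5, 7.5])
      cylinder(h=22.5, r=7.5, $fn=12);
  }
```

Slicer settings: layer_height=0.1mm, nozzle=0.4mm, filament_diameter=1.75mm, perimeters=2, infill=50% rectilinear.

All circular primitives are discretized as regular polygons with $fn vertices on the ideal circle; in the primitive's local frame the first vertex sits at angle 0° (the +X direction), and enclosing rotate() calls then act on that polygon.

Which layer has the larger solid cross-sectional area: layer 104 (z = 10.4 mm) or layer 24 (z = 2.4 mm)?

layer 104 (z = 10.4 mm)

Layer 104 (z = 10.4): the 30×23.5 cube contributes its full rectangle (area 705.00 mm²); the cylinder at (10, -3.5): section is a regular 12-gon, circumradius r=7.5 (area = (12/2)·7.500²·sin(360°/12) = 168.75 mm²); Taking the union: the regions partially overlap — summed areas 873.75 mm² minus the doubly-counted overlap 35.16 mm² gives 838.59 mm² — area = 838.59 mm²; (rotated 40° about Z; rotation is an isometry so areas/perimeters/island counts are preserved). So its area = 838.59 mm². Layer 24 (z = 2.4): the 30×23.5 cube contributes its full rectangle (area 705.00 mm²); the cylinder at (10, -3.5) is absent (z outside [7.5, 30]); Taking the union: only the 30×23.5 cube is present, so the union is just that shape — area = 705.00 mm²; (rotated 40° about Z; rotation is an isometry so areas/perimeters/island counts are preserved). So its area = 705.00 mm². Layer 104 is larger (838.59 vs 705.00 mm²).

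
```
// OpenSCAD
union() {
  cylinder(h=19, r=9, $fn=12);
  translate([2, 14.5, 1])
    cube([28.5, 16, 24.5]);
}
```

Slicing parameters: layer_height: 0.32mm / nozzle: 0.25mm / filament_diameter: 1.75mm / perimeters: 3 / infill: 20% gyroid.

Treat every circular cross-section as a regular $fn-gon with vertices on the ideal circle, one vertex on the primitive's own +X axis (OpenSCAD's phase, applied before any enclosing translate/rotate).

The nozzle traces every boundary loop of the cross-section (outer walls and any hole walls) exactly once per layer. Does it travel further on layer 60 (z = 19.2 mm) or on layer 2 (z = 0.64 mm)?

layer 60 (z = 19.2 mm)

Layer 60 (z = 19.2): the cylinder does not reach this height (z outside [0, 19]); the 28.5×16 cube at (2, 14.5) contributes its full rectangle (perimeter 89.00 mm); Merging all regions: only the 28.5×16 cube at (2, 14.5) is present, so the union is just that shape — boundary = 89.00 mm. So its perimeter = 89.00 mm. Layer 2 (z = 0.64): the r=9 cylinder gives a regular 12-gon of circumradius 9 (constant along its height) (perimeter = 2·12·9.000·sin(180°/12) = 55.90 mm); the cube at (2, 14.5) is absent (z outside [1, 25.5]); Merging all regions: only the r=9 cylinder is present, so the union is just that shape — boundary = 55.90 mm. So its perimeter = 55.90 mm. Layer 60 is larger (89.00 vs 55.90 mm).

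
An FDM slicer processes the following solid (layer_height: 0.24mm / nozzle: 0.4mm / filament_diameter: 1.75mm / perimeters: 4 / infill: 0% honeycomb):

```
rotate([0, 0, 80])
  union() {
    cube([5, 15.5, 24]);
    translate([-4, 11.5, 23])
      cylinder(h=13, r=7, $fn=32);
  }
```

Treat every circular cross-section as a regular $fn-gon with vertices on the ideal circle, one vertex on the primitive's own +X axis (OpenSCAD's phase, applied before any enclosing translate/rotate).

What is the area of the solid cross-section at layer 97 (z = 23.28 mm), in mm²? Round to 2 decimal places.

At z = 23.28 mm: the cube is present — its section is the full 5×15.5 rectangle (area 77.50 mm²); the r=7 cylinder at (-4, 11.5) contributes a regular 32-gon of circumradius 7 (area = (32/2)·7.000²·sin(360°/32) = 152.95 mm²); Merging all regions: the regions partially overlap — summed areas 230.45 mm² minus the doubly-counted overlap 22.24 mm² gives 208.21 mm² — area = 208.21 mm²; (rotated 80° about Z; rotation is an isometry so areas/perimeters/island counts are preserved). Overall, the cross-section is a single solid region. Net area = 208.21 mm².

208.21 mm²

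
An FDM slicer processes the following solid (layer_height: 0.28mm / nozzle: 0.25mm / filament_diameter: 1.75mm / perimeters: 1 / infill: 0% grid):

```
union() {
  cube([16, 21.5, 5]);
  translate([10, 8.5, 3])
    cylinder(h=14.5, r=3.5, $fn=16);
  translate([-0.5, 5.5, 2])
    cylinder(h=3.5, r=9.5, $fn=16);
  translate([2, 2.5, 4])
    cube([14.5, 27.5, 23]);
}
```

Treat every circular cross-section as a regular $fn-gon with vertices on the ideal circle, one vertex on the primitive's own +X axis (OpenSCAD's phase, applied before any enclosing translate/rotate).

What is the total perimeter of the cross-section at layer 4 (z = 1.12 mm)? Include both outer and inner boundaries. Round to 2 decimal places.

75.00 mm

At z = 1.12 mm: the cube (footprint 16×21.5) is included at this height (perimeter 75.00 mm); the cylinder at (10, 8.5) is absent (z outside [3, 17.5]); the cylinder at (-0.5, 5.5) is absent (z outside [2, 5.5]); the cube at (2, 2.5) is absent (z outside [4, 27]); Merging all regions: only the 16×21.5 cube is present, so the union is just that shape — boundary = 75.00 mm. Overall, the cross-section is a single solid region. Total boundary length (outer) = 75.00 mm.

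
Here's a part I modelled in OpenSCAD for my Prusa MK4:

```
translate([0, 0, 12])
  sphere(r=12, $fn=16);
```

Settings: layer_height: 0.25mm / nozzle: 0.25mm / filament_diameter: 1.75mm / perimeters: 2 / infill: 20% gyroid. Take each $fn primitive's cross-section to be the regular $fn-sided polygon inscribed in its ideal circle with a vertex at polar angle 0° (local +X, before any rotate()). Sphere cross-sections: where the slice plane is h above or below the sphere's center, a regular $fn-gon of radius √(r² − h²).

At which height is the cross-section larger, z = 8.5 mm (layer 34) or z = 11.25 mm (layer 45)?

Layer 34 (z = 8.5): the r=12 sphere contributes a regular 16-gon of circumradius √(12²−3.5²) = 11.478 (area = (16/2)·11.478²·sin(360°/16) = 403.35 mm²). So its area = 403.35 mm². Layer 45 (z = 11.25): the r=12 sphere contributes a regular 16-gon of circumradius √(12²−0.75²) = 11.977 (area = (16/2)·11.977²·sin(360°/16) = 439.13 mm²). So its area = 439.13 mm². Layer 45 is larger (439.13 vs 403.35 mm²).

layer 45 (z = 11.25 mm)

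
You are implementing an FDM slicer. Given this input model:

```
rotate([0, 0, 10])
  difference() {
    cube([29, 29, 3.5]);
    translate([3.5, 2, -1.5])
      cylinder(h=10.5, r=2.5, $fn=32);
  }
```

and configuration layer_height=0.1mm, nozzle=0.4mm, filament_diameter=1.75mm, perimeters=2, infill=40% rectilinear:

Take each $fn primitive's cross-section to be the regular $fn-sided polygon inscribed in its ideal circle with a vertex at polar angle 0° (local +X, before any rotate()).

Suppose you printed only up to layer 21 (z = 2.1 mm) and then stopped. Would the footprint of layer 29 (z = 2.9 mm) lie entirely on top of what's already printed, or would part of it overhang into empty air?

Compare the two slices. At z = 2.1: the 29×29 cube contributes its full rectangle (area 841.00 mm²); the r=2.5 cylinder at (3.5, 2) contributes a regular 32-gon of circumradius 2.5 (area = (32/2)·2.500²·sin(360°/32) = 19.51 mm²); Subtracting the remaining from the first: starting from the 29×29 cube (841.00 mm²), the r=2.5 cylinder at (3.5, 2) partially overlaps it — only the 18.51 mm² overlap (of its 19.51 mm²) is removed, clipping the outline — area = 822.49 mm²; (whole slice rotated 10° about Z — lengths, areas and connectivity unchanged). At z = 2.9: the cube is present — its section is the full 29×29 rectangle (area 841.00 mm²); the cylinder at (3.5, 2): section is a regular 32-gon, circumradius r=2.5 (area = (32/2)·2.500²·sin(360°/32) = 19.51 mm²); After the difference (first − rest): starting from the 29×29 cube (841.00 mm²), the r=2.5 cylinder at (3.5, 2) partially overlaps it — only the 18.51 mm² overlap (of its 19.51 mm²) is removed, clipping the outline — area = 822.49 mm²; (whole slice rotated 10° about Z — lengths, areas and connectivity unchanged). Checking containment: the cross-section at z = 2.9 is a subset of the cross-section at z = 2.1.

entirely on top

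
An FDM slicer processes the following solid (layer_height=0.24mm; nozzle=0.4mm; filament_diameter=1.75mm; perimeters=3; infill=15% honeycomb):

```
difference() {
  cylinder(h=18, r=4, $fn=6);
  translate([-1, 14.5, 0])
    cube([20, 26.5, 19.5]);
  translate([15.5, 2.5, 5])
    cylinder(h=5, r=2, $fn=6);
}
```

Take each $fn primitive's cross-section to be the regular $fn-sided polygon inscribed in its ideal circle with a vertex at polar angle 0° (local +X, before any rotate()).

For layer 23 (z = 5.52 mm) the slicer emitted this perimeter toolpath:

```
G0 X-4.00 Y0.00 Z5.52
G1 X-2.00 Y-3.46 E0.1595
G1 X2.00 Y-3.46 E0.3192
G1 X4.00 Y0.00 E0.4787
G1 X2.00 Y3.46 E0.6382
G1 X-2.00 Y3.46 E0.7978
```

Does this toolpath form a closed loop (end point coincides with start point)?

Start point (G0): (-4.00, 0.00). End point (last G1): the path does not return to the start — open.

no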